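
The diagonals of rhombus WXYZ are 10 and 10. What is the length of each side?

The diagonals of a rhombus bisect each other at right angles.
Half-diagonals: 10/2 = 5 and 10/2 = 5
side = sqrt(5^2 + 5^2)
side = sqrt(25 + 25)
side = sqrt(50) = 5*sqrt(2)

5*sqrt(2)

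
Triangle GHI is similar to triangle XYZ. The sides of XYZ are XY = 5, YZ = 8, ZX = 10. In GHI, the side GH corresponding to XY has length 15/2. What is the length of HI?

Similar triangles have proportional sides. Setting up the proportion:
GH / XY = HI / YZ
15/2 / 5 = HI / 8
HI = 8 * 15/2 / 5 = 12.

12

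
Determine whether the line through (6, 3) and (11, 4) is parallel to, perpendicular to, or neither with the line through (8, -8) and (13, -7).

Slope of line 1: m1 = (4 - 3)/(11 - 6) = 1/5 = 1/5
Slope of line 2: m2 = (-7 - -8)/(13 - 8) = 1/5 = 1/5
Two lines are parallel if and only if they have equal slopes (or both are vertical).
Here m1 = m2 = 1/5, confirming the lines are parallel.

Parallel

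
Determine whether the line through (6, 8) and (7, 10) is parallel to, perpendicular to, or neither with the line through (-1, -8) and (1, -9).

Slope of line 1: m1 = (10 - 8)/(7 - 6) = 2/1 = 2
Slope of line 2: m2 = (-9 - -8)/(1 - -1) = -1/2 = -1/2
m1 * m2 = (2) * (-1/2) = -1 = -1, so the lines are perpendicular.

Perpendicular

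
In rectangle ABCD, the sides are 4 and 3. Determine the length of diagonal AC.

Using the Pythagorean theorem:
d² = 4² + 3² = 16 + 9 = 25
d = sqrt(25) = 5

5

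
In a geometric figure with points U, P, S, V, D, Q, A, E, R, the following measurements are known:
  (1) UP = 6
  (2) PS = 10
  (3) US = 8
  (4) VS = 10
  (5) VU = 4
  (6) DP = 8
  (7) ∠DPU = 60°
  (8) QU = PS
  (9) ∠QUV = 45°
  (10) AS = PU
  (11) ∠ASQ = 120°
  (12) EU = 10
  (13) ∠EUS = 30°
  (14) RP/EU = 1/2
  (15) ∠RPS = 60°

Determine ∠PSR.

From the given relations: RP = 1/2·EU = 1/2·10 = 5.
Step 1: By the law of cosines on triangle SPR: SR² = 10² + 5² − 2·10·5·cos(60°) = 75, so SR = 5·√3.
Step 2: By the inverse law of cosines on triangle PSR: cos(∠PSR) = (10² + (5·√3)² − 5²) / (2·10·5·√3) = 150/173.21 = 0.866, so ∠PSR = 30°.

Therefore, the measure of angle ∠PSR = 30°.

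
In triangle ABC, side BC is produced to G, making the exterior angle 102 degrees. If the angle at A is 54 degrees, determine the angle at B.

The exterior angle theorem states that an exterior angle equals the sum of the two non-adjacent interior angles.
So 102 = 54 + angle B, which gives angle B = 102 - 54 = 48 degrees.

48 degrees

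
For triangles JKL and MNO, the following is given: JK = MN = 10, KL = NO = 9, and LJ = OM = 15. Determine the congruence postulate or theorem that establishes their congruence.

The given information matches SSS: All three pairs of corresponding sides are equal (Side-Side-Side).

SSS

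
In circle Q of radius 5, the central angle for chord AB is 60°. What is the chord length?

Chord = 2(5) sin(30°) = 5

5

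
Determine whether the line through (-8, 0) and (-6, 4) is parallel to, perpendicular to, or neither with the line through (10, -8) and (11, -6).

Slope of line 1: m1 = (4 - 0)/(-6 - -8) = 4/2 = 2
Slope of line 2: m2 = (-6 - -8)/(11 - 10) = 2/1 = 2
Since m1 = m2 = 2, the lines are parallel.

Parallel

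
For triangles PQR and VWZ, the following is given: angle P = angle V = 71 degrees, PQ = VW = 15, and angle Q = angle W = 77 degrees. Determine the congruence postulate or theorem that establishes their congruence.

Consider the given information: angle P = angle V = 71 degrees, PQ = VW = 15, and angle Q = angle W = 77 degrees
This is not SSS or SAS: SSS requires all three pairs of sides, but we don't have that. SAS requires two sides and the included angle between them.
The correct criterion is ASA. Two pairs of corresponding angles and the included side are equal (Angle-Side-Angle).

ASA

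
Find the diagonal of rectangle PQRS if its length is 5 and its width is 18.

d = sqrt(5^2 + 18^2) = sqrt(349)

sqrt(349)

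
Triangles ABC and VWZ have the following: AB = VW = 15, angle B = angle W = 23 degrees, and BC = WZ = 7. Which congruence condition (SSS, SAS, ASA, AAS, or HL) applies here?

The given information provides:
AB = VW = 15, angle B = angle W = 23 degrees, and BC = WZ = 7
This matches the SAS congruence theorem.
Two pairs of corresponding sides and the included angle are equal (Side-Angle-Side).

SAS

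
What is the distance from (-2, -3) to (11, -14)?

The horizontal distance is |11 - -2| = 13 and the vertical distance is |-14 - -3| = 11.
By the Pythagorean theorem, d = sqrt(13^2 + 11^2) = sqrt(290).

sqrt(290)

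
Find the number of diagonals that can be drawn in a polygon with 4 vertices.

The number of diagonals in an n-gon is n(n - 3)/2.
For n = 4: 4(4 - 3)/2 = 4 × 1 / 2 = 2.

2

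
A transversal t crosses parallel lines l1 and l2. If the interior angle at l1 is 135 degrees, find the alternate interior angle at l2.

Alternate interior angles formed by parallel lines and a transversal are equal.
The given angle is 135 degrees.
The alternate interior angle = 135 degrees.

135 degrees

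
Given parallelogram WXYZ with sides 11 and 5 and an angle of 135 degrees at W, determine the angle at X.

In a parallelogram, consecutive angles are supplementary (sum to 180°).
angle X = 180 - angle W
angle X = 180 - 135
angle X = 45 degrees

45 degrees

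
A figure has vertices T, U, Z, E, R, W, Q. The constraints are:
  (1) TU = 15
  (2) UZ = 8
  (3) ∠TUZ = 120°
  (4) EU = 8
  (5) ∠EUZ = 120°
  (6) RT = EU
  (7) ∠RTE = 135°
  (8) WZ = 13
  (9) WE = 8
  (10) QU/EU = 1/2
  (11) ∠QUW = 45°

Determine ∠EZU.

Step 1: By the law of cosines on triangle ZUE: ZE² = 8² + 8² − 2·8·8·cos(120°) = 192, so ZE = 8·√3.
Step 2: By the inverse law of cosines on triangle EZU: cos(∠EZU) = ((8·√3)² + 8² − 8²) / (2·8·√3·8) = 192/221.7 = 0.866, so ∠EZU = 30°.

Therefore, the measure of angle ∠EZU = 30°.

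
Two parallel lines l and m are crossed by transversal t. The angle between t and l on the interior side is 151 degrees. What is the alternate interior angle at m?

Alternate interior angles are equal: 151 degrees.

151 degrees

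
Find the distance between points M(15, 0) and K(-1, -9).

d = sqrt((-1 - 15)^2 + (-9 - 0)^2)
d = sqrt(-16^2 + -9^2)
d = sqrt(256 + 81)
d = sqrt(337)

sqrt(337)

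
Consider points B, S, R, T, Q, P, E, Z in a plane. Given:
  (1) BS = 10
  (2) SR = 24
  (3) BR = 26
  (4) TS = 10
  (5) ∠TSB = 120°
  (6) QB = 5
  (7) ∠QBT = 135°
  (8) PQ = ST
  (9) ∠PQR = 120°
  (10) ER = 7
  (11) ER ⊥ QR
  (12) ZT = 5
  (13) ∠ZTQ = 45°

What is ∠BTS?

Step 1: By the law of cosines on triangle TSB: TB² = 10² + 10² − 2·10·10·cos(120°) = 300, so TB = 10·√3.
Step 2: By the inverse law of cosines on triangle BTS: cos(∠BTS) = ((10·√3)² + 10² − 10²) / (2·10·√3·10) = 300/346.41 = 0.866, so ∠BTS = 30°.

Therefore, the measure of angle ∠BTS = 30°.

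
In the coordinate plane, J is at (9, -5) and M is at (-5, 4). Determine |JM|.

d = sqrt((-5 - 9)^2 + (4 - -5)^2)
d = sqrt(-14^2 + 9^2)
d = sqrt(196 + 81)
d = sqrt(277)

sqrt(277)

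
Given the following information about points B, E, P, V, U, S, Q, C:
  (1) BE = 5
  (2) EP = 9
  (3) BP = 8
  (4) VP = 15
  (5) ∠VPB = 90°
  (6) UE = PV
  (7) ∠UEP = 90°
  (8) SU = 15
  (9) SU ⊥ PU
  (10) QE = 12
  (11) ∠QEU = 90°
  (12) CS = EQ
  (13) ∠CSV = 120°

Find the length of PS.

From the given relations: UE = PV = 15.
Step 1: By the law of cosines on triangle UEP: UP² = 15² + 9² − 2·15·9·cos(90°) = 306, so UP = 3·√34.
Step 2: By the law of cosines on triangle PUS: PS² = (3·√34)² + 15² − 2·3·√34·15·cos(90°) = 531, so PS = 3·√59.

Therefore, the length of PS = 3·√59.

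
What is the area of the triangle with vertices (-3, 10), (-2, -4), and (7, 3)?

The Shoelace formula computes the area from vertex coordinates by summing cross products.
For vertices (-3,10), (-2,-4), (7,3):
Signed sum = -3*-4 - -2*10 + -2*3 - 7*-4 + 7*10 - -3*3
= 32 + 22 + 79 = 133
Area = (1/2)|133| = 133/2.

133/2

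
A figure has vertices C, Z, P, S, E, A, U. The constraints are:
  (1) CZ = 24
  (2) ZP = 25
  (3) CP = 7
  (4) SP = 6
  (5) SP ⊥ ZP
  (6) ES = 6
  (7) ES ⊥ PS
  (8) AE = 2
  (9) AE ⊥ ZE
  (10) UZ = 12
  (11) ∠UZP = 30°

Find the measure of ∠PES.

Step 1: By the law of cosines on triangle ESP: EP² = 6² + 6² − 2·6·6·cos(90°) = 72, so EP = 6·√2.
Step 2: By the inverse law of cosines on triangle PES: cos(∠PES) = ((6·√2)² + 6² − 6²) / (2·6·√2·6) = 72/101.82 = 0.7071, so ∠PES = 45°.

Therefore, the measure of angle ∠PES = 45°.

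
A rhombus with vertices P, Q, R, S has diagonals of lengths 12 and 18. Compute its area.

The diagonals of a rhombus divide it into four right triangles.
Each triangle has legs 12/ 2 = 6 and 18/2 = 9, so each has area (1/2)*6*9 = 27.
Four such triangles give total area = (d1 * d2) / 2 = 108.

108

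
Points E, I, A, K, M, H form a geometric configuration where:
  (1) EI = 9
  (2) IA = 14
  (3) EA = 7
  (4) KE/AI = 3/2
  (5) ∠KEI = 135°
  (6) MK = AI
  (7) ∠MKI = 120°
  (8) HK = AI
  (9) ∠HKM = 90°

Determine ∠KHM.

From the given relations: HK = AI = 14; MK = AI = 14.
Step 1: By the law of cosines on triangle HKM: HM² = 14² + 14² − 2·14·14·cos(90°) = 392, so HM = 14·√2.
Step 2: By the inverse law of cosines on triangle KHM: cos(∠KHM) = (14² + (14·√2)² − 14²) / (2·14·14·√2) = 392/554.37 = 0.7071, so ∠KHM = 45°.

Therefore, the measure of angle ∠KHM = 45°.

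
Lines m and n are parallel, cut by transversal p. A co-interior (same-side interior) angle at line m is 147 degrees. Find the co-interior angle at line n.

Co-interior (same-side interior) angles are between the parallel lines on the same side of the transversal.
Unlike corresponding or alternate interior angles, they are supplementary rather than equal.
So the angle = 180 - 147 = 33 degrees.

33 degrees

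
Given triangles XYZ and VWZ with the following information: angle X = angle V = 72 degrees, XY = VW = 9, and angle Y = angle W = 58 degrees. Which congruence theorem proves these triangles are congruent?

Consider the given information: angle X = angle V = 72 degrees, XY = VW = 9, and angle Y = angle W = 58 degrees
This is not SSS or AAS: SSS requires all three pairs of sides, but we don't have that. AAS requires two angles and a non-included side.
The correct criterion is ASA. Two pairs of corresponding angles and the included side are equal (Angle-Side-Angle).

ASA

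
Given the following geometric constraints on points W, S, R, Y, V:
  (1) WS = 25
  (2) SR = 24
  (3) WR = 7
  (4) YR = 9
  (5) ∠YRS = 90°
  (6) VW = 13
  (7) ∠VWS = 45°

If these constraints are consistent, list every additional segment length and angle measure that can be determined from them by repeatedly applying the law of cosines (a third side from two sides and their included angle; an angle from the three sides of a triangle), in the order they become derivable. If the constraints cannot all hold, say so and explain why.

The constraints are consistent. Derivable facts, in order:
After 1 step:
- SV ≈ 18.29
- SY = 3·√73
- ∠RSW = 16.26°
- ∠RWS = 73.74°
- ∠SRW = 90°
After 2 steps:
- ∠RSY = 20.56°
- ∠RYS = 69.44°
- ∠SVW = 104.82°
- ∠VSW = 30.18°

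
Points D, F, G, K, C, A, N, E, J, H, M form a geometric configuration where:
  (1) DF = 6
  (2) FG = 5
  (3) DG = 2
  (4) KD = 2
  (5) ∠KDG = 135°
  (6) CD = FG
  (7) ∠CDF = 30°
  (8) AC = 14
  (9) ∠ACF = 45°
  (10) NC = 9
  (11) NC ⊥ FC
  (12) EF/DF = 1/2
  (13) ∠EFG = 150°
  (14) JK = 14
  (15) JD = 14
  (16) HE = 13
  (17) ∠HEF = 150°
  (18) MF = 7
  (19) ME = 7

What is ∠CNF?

From the given relations: CD = FG = 5.
Step 1: By the law of cosines on triangle FDC: FC² = 6² + 5² − 2·6·5·cos(30°) = 9.04, so FC ≈ 3.01.
Step 2: By the law of cosines on triangle NCF: NF² = 9² + 3.01² − 2·9·3.01·cos(90°) = 90.04, so NF ≈ 9.49.
Step 3: By the inverse law of cosines on triangle CNF: cos(∠CNF) = (9² + 9.49² − 3.01²) / (2·9·9.49) = 162/170.8 = 0.9485, so ∠CNF = 18.47°.

Therefore, the measure of angle ∠CNF = 18.47°.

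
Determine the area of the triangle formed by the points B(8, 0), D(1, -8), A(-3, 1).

The Shoelace formula computes the area from vertex coordinates by summing cross products.
For vertices (8,0), (1,-8), (-3,1):
Signed sum = 8*-8 - 1*0 + 1*1 - -3*-8 + -3*0 - 8*1
= -64 + -23 + -8 = -95
Area = (1/2)|-95| = 95/2.

95/2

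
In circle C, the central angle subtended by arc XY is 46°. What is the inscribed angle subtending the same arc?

By the inscribed angle theorem, the inscribed angle is half the central angle.
Inscribed angle = 46° / 2 = 23°

23°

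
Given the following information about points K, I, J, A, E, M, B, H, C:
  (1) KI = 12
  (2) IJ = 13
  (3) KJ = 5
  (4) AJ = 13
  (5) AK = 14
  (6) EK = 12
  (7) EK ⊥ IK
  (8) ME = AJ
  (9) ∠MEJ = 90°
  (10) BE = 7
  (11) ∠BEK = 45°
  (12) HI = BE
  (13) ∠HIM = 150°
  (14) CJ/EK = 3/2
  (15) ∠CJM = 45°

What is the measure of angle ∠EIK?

Step 1: By the law of cosines on triangle IKE: IE² = 12² + 12² − 2·12·12·cos(90°) = 288, so IE = 12·√2.
Step 2: By the inverse law of cosines on triangle EIK: cos(∠EIK) = ((12·√2)² + 12² − 12²) / (2·12·√2·12) = 288/407.29 = 0.7071, so ∠EIK = 45°.

Therefore, the measure of angle ∠EIK = 45°.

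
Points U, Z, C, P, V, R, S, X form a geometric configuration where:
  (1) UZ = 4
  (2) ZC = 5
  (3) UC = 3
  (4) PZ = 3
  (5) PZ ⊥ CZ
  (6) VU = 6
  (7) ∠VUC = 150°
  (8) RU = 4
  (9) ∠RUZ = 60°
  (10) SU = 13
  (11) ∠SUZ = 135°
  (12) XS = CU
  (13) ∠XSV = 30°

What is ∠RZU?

Step 1: By the law of cosines on triangle ZUR: ZR² = 4² + 4² − 2·4·4·cos(60°) = 16, so ZR = 4.
Step 2: By the inverse law of cosines on triangle RZU: cos(∠RZU) = (4² + 4² − 4²) / (2·4·4) = 16/32 = 0.5, so ∠RZU = 60°.

Therefore, the measure of angle ∠RZU = 60°.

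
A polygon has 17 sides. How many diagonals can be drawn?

Total line segments between 17 vertices = C(17,2) = 136.
Subtract the 17 sides: 136 - 17 = 119 diagonals.

119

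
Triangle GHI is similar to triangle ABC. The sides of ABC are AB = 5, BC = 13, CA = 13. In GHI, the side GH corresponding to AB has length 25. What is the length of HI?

Since the triangles are similar, the ratio of corresponding sides is constant.
Scale factor k = GH / AB = 25 / 5 = 5
HI = k * BC = 5 * 13 = 65

65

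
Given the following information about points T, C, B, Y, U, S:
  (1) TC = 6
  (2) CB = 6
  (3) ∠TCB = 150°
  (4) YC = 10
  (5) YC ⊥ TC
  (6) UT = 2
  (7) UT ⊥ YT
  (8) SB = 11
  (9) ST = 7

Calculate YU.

Step 1: By the law of cosines on triangle YCT: YT² = 10² + 6² − 2·10·6·cos(90°) = 136, so YT = 2·√34.
Step 2: By the law of cosines on triangle YTU: YU² = (2·√34)² + 2² − 2·2·√34·2·cos(90°) = 140, so YU = 2·√35.

Therefore, the length of YU = 2·√35.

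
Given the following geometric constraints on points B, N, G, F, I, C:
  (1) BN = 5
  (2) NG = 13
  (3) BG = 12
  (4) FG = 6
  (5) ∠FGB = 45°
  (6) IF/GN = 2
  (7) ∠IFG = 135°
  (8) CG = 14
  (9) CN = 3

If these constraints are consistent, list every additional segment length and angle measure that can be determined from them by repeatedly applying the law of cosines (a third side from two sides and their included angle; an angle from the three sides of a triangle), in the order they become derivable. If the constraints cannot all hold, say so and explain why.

The constraints are consistent. Derivable facts, in order:
After 1 step:
- BF ≈ 8.84
- GI ≈ 30.54
- ∠BGN = 22.62°
- ∠BNG = 67.38°
- ∠CGN = 12.03°
- ∠CNG = 103.34°
- ∠GBN = 90°
- ∠GCN = 64.62°
After 2 steps:
- ∠BFG = 106.32°
- ∠FBG = 28.68°
- ∠FGI = 37.01°
- ∠FIG = 7.99°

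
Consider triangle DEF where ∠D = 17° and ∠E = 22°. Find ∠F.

The interior angles sum to 180°: angle F = 180 - 17 - 22 = 141°.
The triangle is obtuse (angles 17°, 22°, 141°).

141 degrees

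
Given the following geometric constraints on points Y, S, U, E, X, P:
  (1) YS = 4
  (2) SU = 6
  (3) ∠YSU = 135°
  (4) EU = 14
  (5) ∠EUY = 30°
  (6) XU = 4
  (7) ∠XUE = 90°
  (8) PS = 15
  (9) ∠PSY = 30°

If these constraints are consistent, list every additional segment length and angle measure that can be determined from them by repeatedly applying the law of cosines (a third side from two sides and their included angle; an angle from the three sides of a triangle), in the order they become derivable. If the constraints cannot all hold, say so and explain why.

The constraints are consistent. Derivable facts, in order:
After 1 step:
- EX = 2·√53
- YP ≈ 11.71
- YU ≈ 9.27
After 2 steps:
- YE ≈ 7.56
- ∠EXU = 74.05°
- ∠PYS = 140.16°
- ∠SPY = 9.84°
- ∠SUY = 17.76°
- ∠SYU = 27.24°
- ∠UEX = 15.95°
After 3 steps:
- ∠EYU = 112.18°
- ∠UEY = 37.82°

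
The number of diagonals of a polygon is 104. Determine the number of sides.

Using d = n(n - 3)/2, we solve 104 = n(n - 3)/2.
So n(n - 3) = 208.
Testing n = 16: 16 * 13 = 208 = 208. Correct.
The polygon has 16 sides.

16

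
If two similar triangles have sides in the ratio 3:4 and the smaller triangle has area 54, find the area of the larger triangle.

The ratio of areas of similar triangles = (side ratio)^2.
Side ratio = 3:4, so area ratio = 9:16.
Area of the larger triangle / Area of the smaller triangle = 16/9
Area of the larger triangle = 54 * 16/9 = 96

96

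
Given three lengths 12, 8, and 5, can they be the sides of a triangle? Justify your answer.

Yes.
The triangle inequality requires that the sum of any two sides exceeds the third.
Here 5 + 8 = 13 > 12, so the condition is met.

Yes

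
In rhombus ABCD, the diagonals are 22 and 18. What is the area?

Area of a rhombus = (d1 * d2) / 2
Area = (22 * 18) / 2
Area = 396 / 2
Area = 198

198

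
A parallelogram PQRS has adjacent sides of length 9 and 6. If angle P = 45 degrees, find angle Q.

In a parallelogram, consecutive angles are supplementary (sum to 180°).
angle Q = 180 - angle P
angle Q = 180 - 45
angle Q = 135 degrees

135 degrees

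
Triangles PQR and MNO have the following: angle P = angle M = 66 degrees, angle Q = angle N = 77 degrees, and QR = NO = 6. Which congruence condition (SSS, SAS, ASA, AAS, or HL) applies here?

Consider the given information: angle P = angle M = 66 degrees, angle Q = angle N = 77 degrees, and QR = NO = 6
This is not SAS or HL: SAS requires two sides and the included angle between them. HL only applies to right triangles with matching hypotenuse and leg.
The correct criterion is AAS. Two pairs of corresponding angles and a non-included side are equal (Angle-Angle-Side).

AAS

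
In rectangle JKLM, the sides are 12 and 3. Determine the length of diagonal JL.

Using the Pythagorean theorem:
d² = 12² + 3² = 144 + 9 = 153
d = sqrt(153) = 3*sqrt(17)

3*sqrt(17)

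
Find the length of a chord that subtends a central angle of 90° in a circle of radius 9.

Chord length = 2r sin(θ/2)
= 2 × 9 × sin(90°/2)
= 2 × 9 × sin(45°)
= 9*sqrt(2)

9*sqrt(2)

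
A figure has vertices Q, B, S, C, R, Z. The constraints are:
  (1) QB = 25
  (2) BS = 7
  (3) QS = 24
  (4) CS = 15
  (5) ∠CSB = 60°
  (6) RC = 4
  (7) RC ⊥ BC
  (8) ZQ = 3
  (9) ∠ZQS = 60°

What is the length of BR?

Step 1: By the law of cosines on triangle BSC: BC² = 7² + 15² − 2·7·15·cos(60°) = 169, so BC = 13.
Step 2: By the law of cosines on triangle BCR: BR² = 13² + 4² − 2·13·4·cos(90°) = 185, so BR = √185.

Therefore, the length of BR = √185.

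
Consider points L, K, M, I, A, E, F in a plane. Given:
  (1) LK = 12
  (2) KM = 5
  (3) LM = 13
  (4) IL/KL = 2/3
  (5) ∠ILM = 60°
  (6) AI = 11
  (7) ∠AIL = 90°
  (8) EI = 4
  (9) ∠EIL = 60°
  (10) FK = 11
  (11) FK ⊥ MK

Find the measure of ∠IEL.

From the given relations: IL = 2/3·KL = 2/3·12 = 8.
Step 1: By the law of cosines on triangle EIL: EL² = 4² + 8² − 2·4·8·cos(60°) = 48, so EL = 4·√3.
Step 2: By the inverse law of cosines on triangle IEL: cos(∠IEL) = (4² + (4·√3)² − 8²) / (2·4·4·√3) = 0/55.43 = 0, so ∠IEL = 90°.

Therefore, the measure of angle ∠IEL = 90°.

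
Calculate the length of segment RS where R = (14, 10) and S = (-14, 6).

d = sqrt((-14 - 14)^2 + (6 - 10)^2)
d = sqrt(-28^2 + -4^2)
d = sqrt(784 + 16)
d = sqrt(800) = 20*sqrt(2)

20*sqrt(2)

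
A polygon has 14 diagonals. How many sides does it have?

Using d = n(n - 3)/2, we solve 14 = n(n - 3)/2.
So n(n - 3) = 28.
Testing n = 7: 7 * 4 = 28 = 28. Correct.
The polygon has 7 sides.

7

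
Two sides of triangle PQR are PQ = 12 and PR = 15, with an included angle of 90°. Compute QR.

Since angle P = 90°, this is a right triangle and the law of cosines reduces to the Pythagorean theorem.
QR^2 = 12^2 + 15^2 = 369
QR = 3*sqrt(41)

3*sqrt(41)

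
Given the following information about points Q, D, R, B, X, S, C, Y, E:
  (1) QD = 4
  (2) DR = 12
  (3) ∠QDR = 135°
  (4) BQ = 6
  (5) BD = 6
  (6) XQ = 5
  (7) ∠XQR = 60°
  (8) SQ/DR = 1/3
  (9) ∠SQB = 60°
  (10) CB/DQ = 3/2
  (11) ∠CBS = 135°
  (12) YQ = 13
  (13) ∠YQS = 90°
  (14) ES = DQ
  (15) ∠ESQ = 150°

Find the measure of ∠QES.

From the given relations: ES = DQ = 4; SQ = 1/3·DR = 1/3·12 = 4.
Step 1: By the law of cosines on triangle ESQ: EQ² = 4² + 4² − 2·4·4·cos(150°) = 59.71, so EQ ≈ 7.73.
Step 2: By the inverse law of cosines on triangle QES: cos(∠QES) = (7.73² + 4² − 4²) / (2·7.73·4) = 59.71/61.82 = 0.9659, so ∠QES = 15°.

Therefore, the measure of angle ∠QES = 15°.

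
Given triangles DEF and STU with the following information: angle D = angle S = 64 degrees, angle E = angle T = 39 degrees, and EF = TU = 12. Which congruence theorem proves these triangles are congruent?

Consider the given information: angle D = angle S = 64 degrees, angle E = angle T = 39 degrees, and EF = TU = 12
This is not SSS or HL: SSS requires all three pairs of sides, but we don't have that. HL only applies to right triangles with matching hypotenuse and leg.
The correct criterion is AAS. Two pairs of corresponding angles and a non-included side are equal (Angle-Angle-Side).

AAS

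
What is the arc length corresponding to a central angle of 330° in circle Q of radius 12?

Arc length = 2π(12)(11/12) = 22*pi

22*pi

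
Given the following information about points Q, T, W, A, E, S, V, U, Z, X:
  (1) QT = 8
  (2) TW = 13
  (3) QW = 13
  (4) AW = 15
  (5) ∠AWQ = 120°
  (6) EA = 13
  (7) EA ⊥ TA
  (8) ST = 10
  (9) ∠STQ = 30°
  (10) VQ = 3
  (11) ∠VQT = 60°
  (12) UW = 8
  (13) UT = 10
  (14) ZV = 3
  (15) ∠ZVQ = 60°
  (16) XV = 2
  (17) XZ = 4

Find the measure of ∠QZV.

Step 1: By the law of cosines on triangle ZVQ: ZQ² = 3² + 3² − 2·3·3·cos(60°) = 9, so ZQ = 3.
Step 2: By the inverse law of cosines on triangle QZV: cos(∠QZV) = (3² + 3² − 3²) / (2·3·3) = 9/18 = 0.5, so ∠QZV = 60°.

Therefore, the measure of angle ∠QZV = 60°.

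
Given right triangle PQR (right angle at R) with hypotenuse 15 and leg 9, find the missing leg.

QR = sqrt(15^2 - 9^2) = sqrt(144) = 12

12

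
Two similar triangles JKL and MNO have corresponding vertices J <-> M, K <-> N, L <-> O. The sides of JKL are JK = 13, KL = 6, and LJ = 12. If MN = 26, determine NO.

k = 26/13 = 2. NO = 2 * 6 = 12.

12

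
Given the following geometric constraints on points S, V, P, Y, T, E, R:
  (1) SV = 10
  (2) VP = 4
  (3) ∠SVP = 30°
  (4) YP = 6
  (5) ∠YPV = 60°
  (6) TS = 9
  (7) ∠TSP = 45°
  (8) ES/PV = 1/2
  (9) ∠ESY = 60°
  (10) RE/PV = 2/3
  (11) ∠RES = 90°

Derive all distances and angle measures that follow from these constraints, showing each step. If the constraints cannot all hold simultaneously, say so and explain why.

The constraints are consistent.

From the given relations:
  ES = 1/2·PV = 1/2·4 = 2
  RE = 2/3·PV = 2/3·4 ≈ 2.67

Step 1: From SV = 10, VP = 4, and ∠SVP = 30°, by the law of cosines:
  SP² = SV² + VP² - 2·SV·VP·cos(30°) = 100 + 16 - 69.28 = 46.72
  SP ≈ 6.84

Step 2: From SE = 2, ER = 2.67, and ∠SER = 90°, by the law of cosines:
  SR² = SE² + ER² - 2·SE·ER·cos(90°) = 4 + 7.111 - 0 = 11.11
  SR ≈ 3.33

Step 3: From VP = 4, PY = 6, and ∠VPY = 60°, by the law of cosines:
  VY² = VP² + PY² - 2·VP·PY·cos(60°) = 16 + 36 - 24 = 28
  VY = 2·√7

Step 4: From PS = 6.84, ST = 9, and ∠PST = 45°, by the law of cosines:
  PT² = PS² + ST² - 2·PS·ST·cos(45°) = 46.72 + 81 - 87 = 40.72
  PT ≈ 6.38

Step 5: From SE = 2, SR = 3.33, ER = 2.67, by the inverse law of cosines:
  cos(∠ESR) = (SE² + SR² - ER²) / (2·SE·SR)
  ∠ESR = 53.13°

Step 6: From SP = 6.84, SV = 10, PV = 4, by the inverse law of cosines:
  cos(∠PSV) = (SP² + SV² - PV²) / (2·SP·SV)
  ∠PSV = 17.01°

Step 7: From VP = 4, VY = 2·√7, PY = 6, by the inverse law of cosines:
  cos(∠PVY) = (VP² + VY² - PY²) / (2·VP·VY)
  ∠PVY = 79.11°

Step 8: From PS = 6.84, PV = 4, SV = 10, by the inverse law of cosines:
  cos(∠SPV) = (PS² + PV² - SV²) / (2·PS·PV)
  ∠SPV = 132.99°

Step 9: From YP = 6, YV = 2·√7, PV = 4, by the inverse law of cosines:
  cos(∠PYV) = (YP² + YV² - PV²) / (2·YP·YV)
  ∠PYV = 40.89°

Step 10: From RE = 2.67, RS = 3.33, ES = 2, by the inverse law of cosines:
  cos(∠ERS) = (RE² + RS² - ES²) / (2·RE·RS)
  ∠ERS = 36.87°

Step 11: From PS = 6.84, PT = 6.38, ST = 9, by the inverse law of cosines:
  cos(∠SPT) = (PS² + PT² - ST²) / (2·PS·PT)
  ∠SPT = 85.77°

Step 12: From TP = 6.38, TS = 9, PS = 6.84, by the inverse law of cosines:
  cos(∠PTS) = (TP² + TS² - PS²) / (2·TP·TS)
  ∠PTS = 49.23°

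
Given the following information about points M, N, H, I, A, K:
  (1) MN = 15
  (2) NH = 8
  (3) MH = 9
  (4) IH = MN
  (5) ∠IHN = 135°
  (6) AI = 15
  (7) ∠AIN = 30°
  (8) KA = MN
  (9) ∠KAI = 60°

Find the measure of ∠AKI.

From the given relations: KA = MN = 15.
Step 1: By the law of cosines on triangle KAI: KI² = 15² + 15² − 2·15·15·cos(60°) = 225, so KI = 15.
Step 2: By the inverse law of cosines on triangle AKI: cos(∠AKI) = (15² + 15² − 15²) / (2·15·15) = 225/450 = 0.5, so ∠AKI = 60°.

Therefore, the measure of angle ∠AKI = 60°.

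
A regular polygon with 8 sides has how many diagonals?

Total line segments between 8 vertices = C(8,2) = 28.
Subtract the 8 sides: 28 - 8 = 20 diagonals.

20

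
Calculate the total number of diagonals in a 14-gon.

The number of diagonals in an n-gon is n(n - 3)/2.
For n = 14: 14(14 - 3)/2 = 14 × 11 / 2 = 77.

77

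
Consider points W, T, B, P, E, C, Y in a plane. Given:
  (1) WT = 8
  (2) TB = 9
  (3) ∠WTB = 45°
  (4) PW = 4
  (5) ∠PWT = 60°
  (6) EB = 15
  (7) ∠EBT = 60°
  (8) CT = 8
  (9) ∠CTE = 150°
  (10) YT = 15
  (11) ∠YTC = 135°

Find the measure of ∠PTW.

Step 1: By the law of cosines on triangle TWP: TP² = 8² + 4² − 2·8·4·cos(60°) = 48, so TP = 4·√3.
Step 2: By the inverse law of cosines on triangle PTW: cos(∠PTW) = ((4·√3)² + 8² − 4²) / (2·4·√3·8) = 96/110.85 = 0.866, so ∠PTW = 30°.

Therefore, the measure of angle ∠PTW = 30°.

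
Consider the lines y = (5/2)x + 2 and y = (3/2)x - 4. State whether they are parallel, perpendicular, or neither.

Slope of line 1: m1 = 5/2
Slope of line 2: m2 = 3/2
m1 != m2 (5/2 != 3/2), so not parallel.
m1 * m2 = (5/2) * (3/2) = 15/4 != -1, so not perpendicular.
The lines are neither parallel nor perpendicular.

Neither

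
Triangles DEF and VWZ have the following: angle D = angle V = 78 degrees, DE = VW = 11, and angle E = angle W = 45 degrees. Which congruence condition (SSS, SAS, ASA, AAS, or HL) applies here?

The given information provides:
angle D = angle V = 78 degrees, DE = VW = 11, and angle E = angle W = 45 degrees
This matches the ASA congruence theorem.
Two pairs of corresponding angles and the included side are equal (Angle-Side-Angle).

ASA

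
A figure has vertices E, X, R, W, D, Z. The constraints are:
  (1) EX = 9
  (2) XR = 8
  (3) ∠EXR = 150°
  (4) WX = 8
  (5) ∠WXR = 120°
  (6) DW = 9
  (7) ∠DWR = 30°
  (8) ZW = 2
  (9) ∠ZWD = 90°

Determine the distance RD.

Step 1: By the law of cosines on triangle RXW: RW² = 8² + 8² − 2·8·8·cos(120°) = 192, so RW = 8·√3.
Step 2: By the law of cosines on triangle RWD: RD² = (8·√3)² + 9² − 2·8·√3·9·cos(30°) = 57, so RD = √57.

Therefore, the length of RD = √57.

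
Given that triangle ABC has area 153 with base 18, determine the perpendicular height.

Rearranging the area formula Area = (1/2) * base * height:
height = 2 * Area / base = 2 * 153 / 18 = 17.

17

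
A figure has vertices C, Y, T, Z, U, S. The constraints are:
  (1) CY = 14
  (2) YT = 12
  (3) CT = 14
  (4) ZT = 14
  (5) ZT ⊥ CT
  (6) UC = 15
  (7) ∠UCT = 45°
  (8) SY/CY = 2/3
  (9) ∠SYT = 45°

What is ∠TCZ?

Step 1: By the law of cosines on triangle CTZ: CZ² = 14² + 14² − 2·14·14·cos(90°) = 392, so CZ = 14·√2.
Step 2: By the inverse law of cosines on triangle TCZ: cos(∠TCZ) = (14² + (14·√2)² − 14²) / (2·14·14·√2) = 392/554.37 = 0.7071, so ∠TCZ = 45°.

Therefore, the measure of angle ∠TCZ = 45°.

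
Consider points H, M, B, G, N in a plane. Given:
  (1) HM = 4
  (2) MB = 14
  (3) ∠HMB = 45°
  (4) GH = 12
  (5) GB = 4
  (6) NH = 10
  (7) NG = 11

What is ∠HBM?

Step 1: By the law of cosines on triangle BMH: BH² = 14² + 4² − 2·14·4·cos(45°) = 132.8, so BH ≈ 11.52.
Step 2: By the inverse law of cosines on triangle HBM: cos(∠HBM) = (11.52² + 14² − 4²) / (2·11.52·14) = 312.8/322.67 = 0.9694, so ∠HBM = 14.21°.

Therefore, the measure of angle ∠HBM = 14.21°.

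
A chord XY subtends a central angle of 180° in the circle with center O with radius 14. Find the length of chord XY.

Drop a perpendicular from the center to the chord, bisecting both the chord and the central angle.
Each half-chord = r sin(θ/2) = 14 sin(90°).
The full chord = 2 × 14 × sin(90°) = 28.

28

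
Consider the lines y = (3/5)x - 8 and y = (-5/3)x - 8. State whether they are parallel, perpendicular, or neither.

Slope of line 1: m1 = 3/5
Slope of line 2: m2 = -5/3
m1 * m2 = -1, so perpendicular.

Perpendicular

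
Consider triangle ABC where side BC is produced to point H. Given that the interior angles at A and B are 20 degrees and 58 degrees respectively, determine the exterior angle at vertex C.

The interior angle at C is 180 - 20 - 58 = 102 degrees.
The exterior angle and interior angle at C are supplementary:
Exterior angle = 180 - 102 = 78 degrees.

78 degrees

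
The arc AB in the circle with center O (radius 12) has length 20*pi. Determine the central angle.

Arc length L = 2πr × θ/360, so θ = 360L / (2πr).
θ = 360 × 20*pi / (2π × 12)
θ = 300°
θ = 300°

300°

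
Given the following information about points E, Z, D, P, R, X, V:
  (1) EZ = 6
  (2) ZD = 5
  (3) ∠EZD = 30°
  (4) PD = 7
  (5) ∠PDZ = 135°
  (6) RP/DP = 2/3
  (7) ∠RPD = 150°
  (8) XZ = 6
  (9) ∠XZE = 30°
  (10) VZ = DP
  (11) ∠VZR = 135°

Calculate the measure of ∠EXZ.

Step 1: By the law of cosines on triangle XZE: XE² = 6² + 6² − 2·6·6·cos(30°) = 9.65, so XE ≈ 3.11.
Step 2: By the inverse law of cosines on triangle EXZ: cos(∠EXZ) = (3.11² + 6² − 6²) / (2·3.11·6) = 9.65/37.27 = 0.2588, so ∠EXZ = 75°.

Therefore, the measure of angle ∠EXZ = 75°.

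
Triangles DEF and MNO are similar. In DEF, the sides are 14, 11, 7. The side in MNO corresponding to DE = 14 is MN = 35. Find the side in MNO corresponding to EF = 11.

Similar triangles have proportional sides. Setting up the proportion:
MN / DE = NO / EF
35 / 14 = NO / 11
NO = 11 * 35 / 14 = 55/2.

55/2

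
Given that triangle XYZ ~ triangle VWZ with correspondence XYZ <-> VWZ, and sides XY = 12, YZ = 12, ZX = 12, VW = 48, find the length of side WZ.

Similar triangles have proportional sides. Setting up the proportion:
VW / XY = WZ / YZ
48 / 12 = WZ / 12
WZ = 12 * 48 / 12 = 48.

48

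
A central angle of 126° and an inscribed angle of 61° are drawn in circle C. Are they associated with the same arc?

By the inscribed angle theorem, the inscribed angle for a central angle of 126° should be 126° / 2 = 63°.
The given inscribed angle is 61°, which does not equal 63°.
Therefore, no, they do not correspond to the same arc.

No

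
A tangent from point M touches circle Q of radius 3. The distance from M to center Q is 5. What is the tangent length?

tangent = √(d² - r²) = √(5² - 3²) = √(25 - 9) = √16 = 4

4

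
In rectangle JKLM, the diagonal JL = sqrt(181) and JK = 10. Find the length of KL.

The diagonal of a rectangle forms a right triangle with the two sides.
Rearranging the Pythagorean theorem: missing side = sqrt(d^2 - known^2).
= sqrt(181 - 100) = sqrt(81) = 9.

9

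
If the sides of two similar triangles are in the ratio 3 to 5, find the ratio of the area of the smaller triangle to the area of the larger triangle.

Area ratio = (side ratio)^2 = (3/5)^2 = 9:25.

9:25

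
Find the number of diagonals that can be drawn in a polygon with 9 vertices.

The number of diagonals in an n-gon is n(n - 3)/2.
For n = 9: 9(9 - 3)/2 = 9 × 6 / 2 = 27.

27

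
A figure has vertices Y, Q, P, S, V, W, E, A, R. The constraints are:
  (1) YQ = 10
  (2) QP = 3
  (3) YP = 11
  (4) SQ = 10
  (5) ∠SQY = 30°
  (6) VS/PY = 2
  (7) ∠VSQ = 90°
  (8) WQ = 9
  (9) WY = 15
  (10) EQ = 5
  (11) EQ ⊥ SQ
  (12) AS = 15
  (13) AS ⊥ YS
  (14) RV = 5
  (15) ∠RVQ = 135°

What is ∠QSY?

Step 1: By the law of cosines on triangle SQY: SY² = 10² + 10² − 2·10·10·cos(30°) = 26.79, so SY ≈ 5.18.
Step 2: By the inverse law of cosines on triangle QSY: cos(∠QSY) = (10² + 5.18² − 10²) / (2·10·5.18) = 26.79/103.53 = 0.2588, so ∠QSY = 75°.

Therefore, the measure of angle ∠QSY = 75°.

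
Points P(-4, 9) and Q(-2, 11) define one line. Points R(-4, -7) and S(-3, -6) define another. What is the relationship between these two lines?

Slope of line 1: m1 = (11 - 9)/(-2 - -4) = 2/2 = 1
Slope of line 2: m2 = (-6 - -7)/(-3 - -4) = 1/1 = 1
m1 = m2, so the lines are parallel.

Parallel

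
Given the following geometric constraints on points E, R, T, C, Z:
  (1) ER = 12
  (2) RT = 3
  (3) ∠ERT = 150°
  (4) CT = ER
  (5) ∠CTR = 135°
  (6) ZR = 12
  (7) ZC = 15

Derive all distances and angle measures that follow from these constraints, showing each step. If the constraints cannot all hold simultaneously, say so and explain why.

The constraints are consistent.

From the given relations:
  CT = ER = 12

Step 1: From ER = 12, RT = 3, and ∠ERT = 150°, by the law of cosines:
  ET² = ER² + RT² - 2·ER·RT·cos(150°) = 144 + 9 + 62.35 = 215.4
  ET ≈ 14.67

Step 2: From RT = 3, TC = 12, and ∠RTC = 135°, by the law of cosines:
  RC² = RT² + TC² - 2·RT·TC·cos(135°) = 9 + 144 + 50.91 = 203.9
  RC ≈ 14.28

Step 3: From ER = 12, ET = 14.67, RT = 3, by the inverse law of cosines:
  cos(∠RET) = (ER² + ET² - RT²) / (2·ER·ET)
  ∠RET = 5.87°

Step 4: From RC = 14.28, RT = 3, CT = 12, by the inverse law of cosines:
  cos(∠CRT) = (RC² + RT² - CT²) / (2·RC·RT)
  ∠CRT = 36.46°

Step 5: From RC = 14.28, RZ = 12, CZ = 15, by the inverse law of cosines:
  cos(∠CRZ) = (RC² + RZ² - CZ²) / (2·RC·RZ)
  ∠CRZ = 68.98°

Step 6: From TE = 14.67, TR = 3, ER = 12, by the inverse law of cosines:
  cos(∠ETR) = (TE² + TR² - ER²) / (2·TE·TR)
  ∠ETR = 24.13°

Step 7: From CR = 14.28, CT = 12, RT = 3, by the inverse law of cosines:
  cos(∠RCT) = (CR² + CT² - RT²) / (2·CR·CT)
  ∠RCT = 8.54°

Step 8: From CR = 14.28, CZ = 15, RZ = 12, by the inverse law of cosines:
  cos(∠RCZ) = (CR² + CZ² - RZ²) / (2·CR·CZ)
  ∠RCZ = 48.31°

Step 9: From ZC = 15, ZR = 12, CR = 14.28, by the inverse law of cosines:
  cos(∠CZR) = (ZC² + ZR² - CR²) / (2·ZC·ZR)
  ∠CZR = 62.7°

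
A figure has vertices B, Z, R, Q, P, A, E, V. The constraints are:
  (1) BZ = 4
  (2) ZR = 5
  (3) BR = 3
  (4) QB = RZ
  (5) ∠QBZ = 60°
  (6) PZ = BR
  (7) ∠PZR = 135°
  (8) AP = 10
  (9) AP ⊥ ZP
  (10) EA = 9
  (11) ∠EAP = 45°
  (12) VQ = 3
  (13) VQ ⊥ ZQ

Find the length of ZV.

From the given relations: QB = RZ = 5.
Step 1: By the law of cosines on triangle ZBQ: ZQ² = 4² + 5² − 2·4·5·cos(60°) = 21, so ZQ = √21.
Step 2: By the law of cosines on triangle ZQV: ZV² = √21² + 3² − 2·√21·3·cos(90°) = 30, so ZV = √30.

Therefore, the length of ZV = √30.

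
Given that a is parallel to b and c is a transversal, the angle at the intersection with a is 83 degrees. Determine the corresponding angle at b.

Corresponding angles are equal: 83 degrees.

83 degrees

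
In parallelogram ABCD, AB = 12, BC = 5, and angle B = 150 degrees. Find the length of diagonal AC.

Law of cosines: d^2 = 12^2 + 5^2 - 2(12)(5)cos(150°) = 60*sqrt(3) + 169, so d = sqrt(60*sqrt(3) + 169).

sqrt(60*sqrt(3) + 169)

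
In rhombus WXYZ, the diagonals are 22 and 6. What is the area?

Area = (22 * 6) / 2 = 132 / 2 = 66

66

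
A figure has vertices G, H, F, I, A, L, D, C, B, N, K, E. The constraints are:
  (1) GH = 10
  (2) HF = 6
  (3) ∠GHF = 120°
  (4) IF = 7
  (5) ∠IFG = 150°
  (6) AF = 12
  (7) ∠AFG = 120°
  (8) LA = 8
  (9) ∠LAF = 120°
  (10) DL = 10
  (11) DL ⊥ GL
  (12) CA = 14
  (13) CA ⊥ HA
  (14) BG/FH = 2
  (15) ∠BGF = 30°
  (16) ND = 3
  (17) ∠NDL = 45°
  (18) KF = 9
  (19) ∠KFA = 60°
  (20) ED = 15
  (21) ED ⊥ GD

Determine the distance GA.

Step 1: By the law of cosines on triangle FHG: FG² = 6² + 10² − 2·6·10·cos(120°) = 196, so FG = 14.
Step 2: By the law of cosines on triangle GFA: GA² = 14² + 12² − 2·14·12·cos(120°) = 508, so GA = 2·√127.

Therefore, the length of GA = 2·√127.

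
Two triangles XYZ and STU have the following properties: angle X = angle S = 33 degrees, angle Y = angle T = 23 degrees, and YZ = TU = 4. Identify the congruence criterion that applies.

The given information matches AAS: Two pairs of corresponding angles and a non-included side are equal (Angle-Angle-Side).

AAS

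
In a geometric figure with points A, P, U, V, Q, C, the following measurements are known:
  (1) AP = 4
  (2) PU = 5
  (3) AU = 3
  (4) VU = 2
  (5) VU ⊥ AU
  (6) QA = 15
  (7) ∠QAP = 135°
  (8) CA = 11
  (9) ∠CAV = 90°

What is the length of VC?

Step 1: By the law of cosines on triangle VUA: VA² = 2² + 3² − 2·2·3·cos(90°) = 13, so VA = √13.
Step 2: By the law of cosines on triangle VAC: VC² = √13² + 11² − 2·√13·11·cos(90°) = 134, so VC = √134.

Therefore, the length of VC = √134.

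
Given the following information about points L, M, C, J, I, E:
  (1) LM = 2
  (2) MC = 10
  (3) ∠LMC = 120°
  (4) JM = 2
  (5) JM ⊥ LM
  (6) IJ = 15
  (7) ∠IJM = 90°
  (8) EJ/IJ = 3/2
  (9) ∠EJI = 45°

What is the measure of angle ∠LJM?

Step 1: By the law of cosines on triangle JML: JL² = 2² + 2² − 2·2·2·cos(90°) = 8, so JL = 2·√2.
Step 2: By the inverse law of cosines on triangle LJM: cos(∠LJM) = ((2·√2)² + 2² − 2²) / (2·2·√2·2) = 8/11.31 = 0.7071, so ∠LJM = 45°.

Therefore, the measure of angle ∠LJM = 45°.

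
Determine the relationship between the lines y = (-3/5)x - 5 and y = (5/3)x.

Slope of line 1: m1 = -3/5
Slope of line 2: m2 = 5/3
Two lines are perpendicular when the product of their slopes is -1 (negative reciprocals).
m1 * m2 = (-3/5) * (5/3) = -1, confirming perpendicularity.

Perpendicular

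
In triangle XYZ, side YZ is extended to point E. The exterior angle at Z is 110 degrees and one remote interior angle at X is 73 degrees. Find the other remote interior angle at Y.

The exterior angle theorem states that an exterior angle equals the sum of the two non-adjacent interior angles.
So 110 = 73 + angle Y, which gives angle Y = 110 - 73 = 37 degrees.

37 degrees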